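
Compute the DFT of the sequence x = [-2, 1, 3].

X[k] = Σ(n=0 to 2) x[n] · ω_3^(nk)
where ω_3 = e^(-2πi/3)

Computing each X[k]:
X[0] = 2
X[1] = -4.0000+1.7321i
X[2] = -4.0000-1.7321i

X = [2, -4.0000+1.7321i, -4.0000-1.7321i]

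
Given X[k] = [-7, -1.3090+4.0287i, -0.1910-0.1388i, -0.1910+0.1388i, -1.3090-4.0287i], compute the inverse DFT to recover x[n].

x[n] = (1/5) Σ(k=0 to 4) X[k] · e^(2πikn/5)

Computing each x[n]:
x[0] = -2
x[1] = -3
x[2] = -2
x[3] = 0
x[4] = 0

x = [-2, -3, -2, 0, 0]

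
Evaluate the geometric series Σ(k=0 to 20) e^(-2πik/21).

Sum of all nth roots of unity equals 0 for n > 1 (geometric series with r ≠ 1).

0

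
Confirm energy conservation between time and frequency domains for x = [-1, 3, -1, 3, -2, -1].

Time domain:
Σ|x[n]|² = |-1|² + |3|² + |-1|² + |3|² + |-2|² + |-1|² = 25.0000

Frequency domain:
(1/6)Σ|X[k]|² = (1/6)(|1|² + |-1.5000-4.3301i|² + |2.5000-2.5981i|² + |-9|² + |2.5000+2.5981i|² + |-1.5000+4.3301i|²) = (1/6)·150.0000 = 25.0000

Both sides agree, confirming Parseval's theorem.

Σ|x[n]|² = (1/N)Σ|X[k]|² = 25.0000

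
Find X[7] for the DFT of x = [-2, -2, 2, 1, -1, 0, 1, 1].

X[7] = Σ(n=0 to 7) x[n] · ω_8^(7n) where ω_8 = e^(-2πi/8)
= (-2)·ω_8^0 + (-2)·ω_8^7 + (2)·ω_8^14 + (1)·ω_8^21 + (-1)·ω_8^28 + (0)·ω_8^35 + (1)·ω_8^42 + (1)·ω_8^49

X[7] = -2.4142-0.4142i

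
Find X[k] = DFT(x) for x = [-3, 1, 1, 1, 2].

X[k] = Σ(n=0 to 4) x[n] · ω_5^(nk)
where ω_5 = e^(-2πi/5)

Computing each X[k]:
X[0] = 2
X[1] = -3.6910+0.9511i
X[2] = -4.8090+0.5878i
X[3] = -4.8090-0.5878i
X[4] = -3.6910-0.9511i

X = [2, -3.6910+0.9511i, -4.8090+0.5878i, -4.8090-0.5878i, -3.6910-0.9511i]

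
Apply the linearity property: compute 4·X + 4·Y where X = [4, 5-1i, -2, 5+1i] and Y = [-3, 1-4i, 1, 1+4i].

By linearity: DFT(4x + 4y) = 4·DFT(x) + 4·DFT(y)
= 4·[4, 5-1i, -2, 5+1i] + 4·[-3, 1-4i, 1, 1+4i]

Computing element-wise:
Z[0] = 4·(4) + 4·(-3) = 4
Z[1] = 4·(5-1i) + 4·(1-4i) = 24-20i
Z[2] = 4·(-2) + 4·(1) = -4
Z[3] = 4·(5+1i) + 4·(1+4i) = 24+20i

DFT(4x + 4y) = 4·X + 4·Y = [4, 24-20i, -4, 24+20i]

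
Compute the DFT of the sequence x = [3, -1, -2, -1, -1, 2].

X[k] = Σ(n=0 to 5) x[n] · ω_6^(nk)
where ω_6 = e^(-2πi/6)

Computing each X[k]:
X[0] = 0
X[1] = 6.0000+3.4641i
X[2] = 3.0000+1.7321i
X[3] = 0
X[4] = 3.0000-1.7321i
X[5] = 6.0000-3.4641i

X = [0, 6.0000+3.4641i, 3.0000+1.7321i, 0, 3.0000-1.7321i, 6.0000-3.4641i]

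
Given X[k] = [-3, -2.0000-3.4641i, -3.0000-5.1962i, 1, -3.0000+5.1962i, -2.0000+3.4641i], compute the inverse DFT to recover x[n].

x[n] = (1/6) Σ(k=0 to 5) X[k] · e^(2πikn/6)

Computing each x[n]:
x[0] = -2
x[1] = 2
x[2] = 0
x[3] = -1
x[4] = 1
x[5] = -3

x = [-2, 2, 0, -1, 1, -3]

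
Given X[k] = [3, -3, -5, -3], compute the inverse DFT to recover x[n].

x[n] = (1/4) Σ(k=0 to 3) X[k] · e^(2πikn/4)

Computing each x[n]:
x[0] = -2
x[1] = 2
x[2] = 1
x[3] = 2

x = [-2, 2, 1, 2]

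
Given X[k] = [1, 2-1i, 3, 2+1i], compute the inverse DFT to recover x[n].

x[n] = (1/4) Σ(k=0 to 3) X[k] · e^(2πikn/4)

Computing each x[n]:
x[0] = 2
x[1] = 0
x[2] = 0
x[3] = -1

x = [2, 0, 0, -1]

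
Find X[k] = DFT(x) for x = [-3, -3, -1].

X[k] = Σ(n=0 to 2) x[n] · ω_3^(nk)
where ω_3 = e^(-2πi/3)

Computing each X[k]:
X[0] = -7
X[1] = -1.0000+1.7321i
X[2] = -1.0000-1.7321i

X = [-7, -1.0000+1.7321i, -1.0000-1.7321i]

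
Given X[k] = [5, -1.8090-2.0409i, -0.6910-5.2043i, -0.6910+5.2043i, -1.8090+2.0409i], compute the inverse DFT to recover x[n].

x[n] = (1/5) Σ(k=0 to 4) X[k] · e^(2πikn/5)

Computing each x[n]:
x[0] = 0
x[1] = 3
x[2] = 0
x[3] = 3
x[4] = -1

x = [0, 3, 0, 3, -1]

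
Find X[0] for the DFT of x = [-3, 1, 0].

X[0] = Σ(n=0 to 2) x[n] · ω_3^0 = Σ x[n]
= (-3) + (1) + (0)

X[0] = -2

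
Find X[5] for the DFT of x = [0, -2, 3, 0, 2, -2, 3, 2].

X[5] = Σ(n=0 to 7) x[n] · ω_8^(5n) where ω_8 = e^(-2πi/8)
= (0)·ω_8^0 + (-2)·ω_8^5 + (3)·ω_8^10 + (0)·ω_8^15 + (2)·ω_8^20 + (-2)·ω_8^25 + (3)·ω_8^30 + (2)·ω_8^35

X[5] = -3.4142-1.4142i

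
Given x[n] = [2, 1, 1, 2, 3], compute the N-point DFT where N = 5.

X[k] = Σ(n=0 to 4) x[n] · ω_5^(nk)
where ω_5 = e^(-2πi/5)

Computing each X[k]:
X[0] = 9
X[1] = 0.8090+2.4899i
X[2] = -0.3090+0.2245i
X[3] = -0.3090-0.2245i
X[4] = 0.8090-2.4899i

X = [9, 0.8090+2.4899i, -0.3090+0.2245i, -0.3090-0.2245i, 0.8090-2.4899i]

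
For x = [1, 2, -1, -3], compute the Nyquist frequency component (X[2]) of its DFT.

X[2] = Σ(n=0 to 3) x[n] · ω_4^(2n) where ω_4 = e^(-2πi/4)
= (1)·ω_4^0 + (2)·ω_4^2 + (-1)·ω_4^4 + (-3)·ω_4^6

X[2] = 1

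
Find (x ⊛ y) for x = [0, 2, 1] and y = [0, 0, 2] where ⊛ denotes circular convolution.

(x ⊛ y)[n] = Σ(m=0 to 2) x[m] · y[(n-m) mod 3]

Computing each output sample:
(x ⊛ y)[0] = 4
(x ⊛ y)[1] = 2
(x ⊛ y)[2] = 0

x ⊛ y = [4, 2, 0]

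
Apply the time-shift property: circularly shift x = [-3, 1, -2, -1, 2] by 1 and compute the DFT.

Time shift by 1: X_shifted[k] = ω_5^(1k) · X[k]
Shifted x = [2, -3, 1, -2, -1]

DFT(x[n-1]) = [-3, 1.5729+0.1388i, 4.9271+4.0287i, 4.9271-4.0287i, 1.5729-0.1388i]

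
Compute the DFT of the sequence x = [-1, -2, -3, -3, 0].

X[k] = Σ(n=0 to 4) x[n] · ω_5^(nk)
where ω_5 = e^(-2πi/5)

Computing each X[k]:
X[0] = -9
X[1] = 3.2361+1.9021i
X[2] = -1.2361+1.1756i
X[3] = -1.2361-1.1756i
X[4] = 3.2361-1.9021i

X = [-9, 3.2361+1.9021i, -1.2361+1.1756i, -1.2361-1.1756i, 3.2361-1.9021i]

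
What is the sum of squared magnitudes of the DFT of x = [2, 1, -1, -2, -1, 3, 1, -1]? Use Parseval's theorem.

Parseval: Σ|x[n]|² = (1/N)Σ|X[k]|², so Σ|X[k]|² = N·Σ|x[n]|² = 8·22.0000

Σ|X[k]|² = N·Σ|x[n]|² = 8·22.0000 = 176.0000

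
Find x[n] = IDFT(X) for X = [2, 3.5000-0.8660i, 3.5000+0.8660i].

x[n] = (1/3) Σ(k=0 to 2) X[k] · e^(2πikn/3)

Computing each x[n]:
x[0] = 3
x[1] = 0
x[2] = -1

x = [3, 0, -1]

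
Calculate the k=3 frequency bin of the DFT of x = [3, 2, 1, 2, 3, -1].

X[3] = Σ(n=0 to 5) x[n] · ω_6^(3n) where ω_6 = e^(-2πi/6)
= (3)·ω_6^0 + (2)·ω_6^3 + (1)·ω_6^6 + (2)·ω_6^9 + (3)·ω_6^12 + (-1)·ω_6^15

X[3] = 4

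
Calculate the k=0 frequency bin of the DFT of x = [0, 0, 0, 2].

X[0] = Σ(n=0 to 3) x[n] · ω_4^0 = Σ x[n]
= (0) + (0) + (0) + (2)

X[0] = 2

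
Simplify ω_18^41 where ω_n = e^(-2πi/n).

Since ω_18^18 = 1, powers reduce modulo 18.
41 mod 18 = 5
So ω_18^41 = ω_18^5 = e^(-2πi·5/18)

ω_18^41 = ω_18^5 = -0.1736-0.9848i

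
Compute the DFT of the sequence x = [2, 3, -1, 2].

X[k] = Σ(n=0 to 3) x[n] · ω_4^(nk)
where ω_4 = e^(-2πi/4)

Computing each X[k]:
X[0] = 6
X[1] = 3-1i
X[2] = -4
X[3] = 3+1i

X = [6, 3-1i, -4, 3+1i]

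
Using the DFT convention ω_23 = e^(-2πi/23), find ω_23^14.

ω_23^14 = e^(-2πi·14/23)
= cos(-2π·14/23) + i·sin(-2π·14/23)
= cos(-28π/23) + i·sin(-28π/23)

ω_23^14 = cos(-28π/23) + i·sin(-28π/23) = -0.7757+0.6311i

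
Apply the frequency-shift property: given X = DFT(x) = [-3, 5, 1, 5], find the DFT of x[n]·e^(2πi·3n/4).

Modulation property: DFT(ω_4^(-3n)·x[n]) = X[(k-3) mod 4], so circularly shift X by 3 positions.

X[k-3] = [5, 1, 5, -3]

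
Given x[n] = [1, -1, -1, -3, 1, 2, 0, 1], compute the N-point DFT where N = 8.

X[k] = Σ(n=0 to 7) x[n] · ω_8^(nk)
where ω_8 = e^(-2πi/8)

Computing each X[k]:
X[0] = 0
X[1] = 0.7071+5.9497i
X[2] = 3-3i
X[3] = -0.7071+3.9497i
X[4] = 2
X[5] = -0.7071-3.9497i
X[6] = 3+3i
X[7] = 0.7071-5.9497i

X = [0, 0.7071+5.9497i, 3-3i, -0.7071+3.9497i, 2, -0.7071-3.9497i, 3+3i, 0.7071-5.9497i]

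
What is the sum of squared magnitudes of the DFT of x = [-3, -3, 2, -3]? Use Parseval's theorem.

Parseval: Σ|x[n]|² = (1/N)Σ|X[k]|², so Σ|X[k]|² = N·Σ|x[n]|² = 4·31.0000

Σ|X[k]|² = N·Σ|x[n]|² = 4·31.0000 = 124.0000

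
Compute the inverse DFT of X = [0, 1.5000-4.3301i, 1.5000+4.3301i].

x[n] = (1/3) Σ(k=0 to 2) X[k] · e^(2πikn/3)

Computing each x[n]:
x[0] = 1
x[1] = 2
x[2] = -3

x = [1, 2, -3]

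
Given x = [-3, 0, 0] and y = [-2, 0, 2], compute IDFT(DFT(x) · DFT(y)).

(x ⊛ y)[n] = Σ(m=0 to 2) x[m] · y[(n-m) mod 3]

Computing each output sample:
(x ⊛ y)[0] = 6
(x ⊛ y)[1] = 0
(x ⊛ y)[2] = -6

x ⊛ y = [6, 0, -6]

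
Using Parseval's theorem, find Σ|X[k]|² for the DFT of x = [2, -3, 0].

Parseval: Σ|x[n]|² = (1/N)Σ|X[k]|², so Σ|X[k]|² = N·Σ|x[n]|² = 3·13.0000

Σ|X[k]|² = N·Σ|x[n]|² = 3·13.0000 = 39.0000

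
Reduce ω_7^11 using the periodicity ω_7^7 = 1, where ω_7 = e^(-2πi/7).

Since ω_7^7 = 1, powers reduce modulo 7.
11 mod 7 = 4
So ω_7^11 = ω_7^4 = e^(-2πi·4/7)

ω_7^11 = ω_7^4 = -0.9010+0.4339i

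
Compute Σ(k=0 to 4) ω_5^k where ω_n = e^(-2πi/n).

Sum of all nth roots of unity equals 0 for n > 1 (geometric series with r ≠ 1).

0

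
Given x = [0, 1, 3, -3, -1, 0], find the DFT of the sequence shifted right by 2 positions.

Time shift by 2: X_shifted[k] = ω_6^(2k) · X[k]
Shifted x = [-1, 0, 0, 1, 3, -3]

DFT(x[n-2]) = [0, -5, -5.1962i, 4, 5.1962i, -5]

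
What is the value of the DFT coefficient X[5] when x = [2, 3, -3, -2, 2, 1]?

X[5] = Σ(n=0 to 5) x[n] · ω_6^(5n) where ω_6 = e^(-2πi/6)
= (2)·ω_6^0 + (3)·ω_6^5 + (-3)·ω_6^10 + (-2)·ω_6^15 + (2)·ω_6^20 + (1)·ω_6^25

X[5] = 6.5000-2.5981i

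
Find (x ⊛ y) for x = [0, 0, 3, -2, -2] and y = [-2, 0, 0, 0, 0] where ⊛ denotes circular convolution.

(x ⊛ y)[n] = Σ(m=0 to 4) x[m] · y[(n-m) mod 5]

Computing each output sample:
(x ⊛ y)[0] = 0
(x ⊛ y)[1] = 0
(x ⊛ y)[2] = -6
(x ⊛ y)[3] = 4
(x ⊛ y)[4] = 4

x ⊛ y = [0, 0, -6, 4, 4]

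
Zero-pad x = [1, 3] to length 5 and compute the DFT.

Original 2-point DFT: [4, -2]
Zero-padded 5-point DFT provides frequency interpolation.

DFT_5([x, 0, ...]) = [4, 1.9271-2.8532i, -1.4271-1.7634i, -1.4271+1.7634i, 1.9271+2.8532i]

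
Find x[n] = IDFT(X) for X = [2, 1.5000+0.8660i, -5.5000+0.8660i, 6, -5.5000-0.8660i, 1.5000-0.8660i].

x[n] = (1/6) Σ(k=0 to 5) X[k] · e^(2πikn/6)

Computing each x[n]:
x[0] = 0
x[1] = 0
x[2] = 2
x[3] = -3
x[4] = 2
x[5] = 1

x = [0, 0, 2, -3, 2, 1]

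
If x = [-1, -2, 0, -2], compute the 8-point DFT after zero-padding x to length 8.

Original 4-point DFT: [-5, -1, 3, -1]
Zero-padded 8-point DFT provides frequency interpolation.

DFT_8([x, 0, ...]) = [-5, -1.0000+2.8284i, -1, -1.0000+2.8284i, 3, -1.0000-2.8284i, -1, -1.0000-2.8284i]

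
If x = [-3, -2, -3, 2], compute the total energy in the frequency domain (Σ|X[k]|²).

Parseval: Σ|x[n]|² = (1/N)Σ|X[k]|², so Σ|X[k]|² = N·Σ|x[n]|² = 4·26.0000

Σ|X[k]|² = N·Σ|x[n]|² = 4·26.0000 = 104.0000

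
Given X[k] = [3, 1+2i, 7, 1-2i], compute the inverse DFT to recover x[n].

x[n] = (1/4) Σ(k=0 to 3) X[k] · e^(2πikn/4)

Computing each x[n]:
x[0] = 3
x[1] = -2
x[2] = 2
x[3] = 0

x = [3, -2, 2, 0]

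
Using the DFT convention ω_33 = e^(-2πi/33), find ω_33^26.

ω_33^26 = e^(-2πi·26/33)
= cos(-2π·26/33) + i·sin(-2π·26/33)
= cos(-52π/33) + i·sin(-52π/33)

ω_33^26 = cos(-52π/33) + i·sin(-52π/33) = 0.2358+0.9718i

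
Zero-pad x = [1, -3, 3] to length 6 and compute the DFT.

Original 3-point DFT: [1, 1.0000+5.1962i, 1.0000-5.1962i]
Zero-padded 6-point DFT provides frequency interpolation.

DFT_6([x, 0, ...]) = [1, -2, 1.0000+5.1962i, 7, 1.0000-5.1962i, -2]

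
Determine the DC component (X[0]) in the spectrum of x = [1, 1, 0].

X[0] = Σ(n=0 to 2) x[n] · ω_3^0 = Σ x[n]
= (1) + (1) + (0)

X[0] = 2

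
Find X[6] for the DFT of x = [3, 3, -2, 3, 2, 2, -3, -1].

X[6] = Σ(n=0 to 7) x[n] · ω_8^(6n) where ω_8 = e^(-2πi/8)
= (3)·ω_8^0 + (3)·ω_8^6 + (-2)·ω_8^12 + (3)·ω_8^18 + (2)·ω_8^24 + (2)·ω_8^30 + (-3)·ω_8^36 + (-1)·ω_8^42

X[6] = 10+3i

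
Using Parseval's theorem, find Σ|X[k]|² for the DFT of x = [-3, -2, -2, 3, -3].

Parseval: Σ|x[n]|² = (1/N)Σ|X[k]|², so Σ|X[k]|² = N·Σ|x[n]|² = 5·35.0000

Σ|X[k]|² = N·Σ|x[n]|² = 5·35.0000 = 175.0000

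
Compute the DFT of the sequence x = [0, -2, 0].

X[k] = Σ(n=0 to 2) x[n] · ω_3^(nk)
where ω_3 = e^(-2πi/3)

Computing each X[k]:
X[0] = -2
X[1] = 1.0000+1.7321i
X[2] = 1.0000-1.7321i

X = [-2, 1.0000+1.7321i, 1.0000-1.7321i]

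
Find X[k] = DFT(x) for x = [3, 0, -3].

X[k] = Σ(n=0 to 2) x[n] · ω_3^(nk)
where ω_3 = e^(-2πi/3)

Computing each X[k]:
X[0] = 0
X[1] = 4.5000-2.5981i
X[2] = 4.5000+2.5981i

X = [0, 4.5000-2.5981i, 4.5000+2.5981i]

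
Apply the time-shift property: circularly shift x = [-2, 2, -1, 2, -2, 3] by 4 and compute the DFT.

Time shift by 4: X_shifted[k] = ω_6^(4k) · X[k]
Shifted x = [-1, 2, -2, 3, -2, 2]

DFT(x[n-4]) = [2, 0, 2, -12, 2, 0]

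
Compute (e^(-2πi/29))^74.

Since ω_29^29 = 1, powers reduce modulo 29.
74 mod 29 = 16
So ω_29^74 = ω_29^16 = e^(-2πi·16/29)

ω_29^74 = ω_29^16 = -0.9477+0.3193i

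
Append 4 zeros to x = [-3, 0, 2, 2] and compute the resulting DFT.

Original 4-point DFT: [1, -5+2i, -3, -5-2i]
Zero-padded 8-point DFT provides frequency interpolation.

DFT_8([x, 0, ...]) = [1, -4.4142-3.4142i, -5+2i, -1.5858+0.5858i, -3, -1.5858-0.5858i, -5-2i, -4.4142+3.4142i]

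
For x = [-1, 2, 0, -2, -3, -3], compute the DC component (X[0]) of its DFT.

X[0] = Σ(n=0 to 5) x[n] · ω_6^0 = Σ x[n]
= (-1) + (2) + (0) + (-2) + (-3) + (-3)

X[0] = -7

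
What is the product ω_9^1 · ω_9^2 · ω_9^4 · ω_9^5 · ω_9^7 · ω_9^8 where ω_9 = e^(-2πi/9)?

The primitive 9th roots of unity are ω_9^k for k coprime to 9: k ∈ {1, 2, 4, 5, 7, 8}
Their product equals the constant term of the cyclotomic polynomial Φ_9(x) up to sign.
For n ≥ 3, the product of all primitive nth roots of unity is 1. (For n=1 it is 1; for n=2 it is -1.)

1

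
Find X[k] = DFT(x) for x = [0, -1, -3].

X[k] = Σ(n=0 to 2) x[n] · ω_3^(nk)
where ω_3 = e^(-2πi/3)

Computing each X[k]:
X[0] = -4
X[1] = 2.0000-1.7321i
X[2] = 2.0000+1.7321i

X = [-4, 2.0000-1.7321i, 2.0000+1.7321i]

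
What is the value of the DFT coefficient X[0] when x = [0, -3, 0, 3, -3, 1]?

X[0] = Σ(n=0 to 5) x[n] · ω_6^0 = Σ x[n]
= (0) + (-3) + (0) + (3) + (-3) + (1)

X[0] = -2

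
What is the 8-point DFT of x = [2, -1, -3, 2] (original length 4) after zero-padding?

Original 4-point DFT: [0, 5+3i, -2, 5-3i]
Zero-padded 8-point DFT provides frequency interpolation.

DFT_8([x, 0, ...]) = [0, -0.1213+2.2929i, 5+3i, 4.1213-3.7071i, -2, 4.1213+3.7071i, 5-3i, -0.1213-2.2929i]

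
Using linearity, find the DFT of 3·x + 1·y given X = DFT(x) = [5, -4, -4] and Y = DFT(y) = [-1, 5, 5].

By linearity: DFT(3x + 1y) = 3·DFT(x) + 1·DFT(y)
= 3·[5, -4, -4] + 1·[-1, 5, 5]

Computing element-wise:
Z[0] = 3·(5) + 1·(-1) = 14
Z[1] = 3·(-4) + 1·(5) = -7
Z[2] = 3·(-4) + 1·(5) = -7

DFT(3x + 1y) = 3·X + 1·Y = [14, -7, -7]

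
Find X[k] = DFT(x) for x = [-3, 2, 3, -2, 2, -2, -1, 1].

X[k] = Σ(n=0 to 7) x[n] · ω_8^(nk)
where ω_8 = e^(-2πi/8)

Computing each X[k]:
X[0] = 0
X[1] = -0.0503-4.7071i
X[2] = -3-1i
X[3] = -9.9497+3.2929i
X[4] = 2
X[5] = -9.9497-3.2929i
X[6] = -3+1i
X[7] = -0.0503+4.7071i

X = [0, -0.0503-4.7071i, -3-1i, -9.9497+3.2929i, 2, -9.9497-3.2929i, -3+1i, -0.0503+4.7071i]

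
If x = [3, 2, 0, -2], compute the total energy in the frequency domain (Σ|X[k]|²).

Parseval: Σ|x[n]|² = (1/N)Σ|X[k]|², so Σ|X[k]|² = N·Σ|x[n]|² = 4·17.0000

Σ|X[k]|² = N·Σ|x[n]|² = 4·17.0000 = 68.0000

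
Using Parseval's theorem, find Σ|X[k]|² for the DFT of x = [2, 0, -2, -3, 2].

Parseval: Σ|x[n]|² = (1/N)Σ|X[k]|², so Σ|X[k]|² = N·Σ|x[n]|² = 5·21.0000

Σ|X[k]|² = N·Σ|x[n]|² = 5·21.0000 = 105.0000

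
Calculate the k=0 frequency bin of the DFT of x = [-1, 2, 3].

X[0] = Σ(n=0 to 2) x[n] · ω_3^0 = Σ x[n]
= (-1) + (2) + (3)

X[0] = 4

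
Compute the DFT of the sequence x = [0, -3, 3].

X[k] = Σ(n=0 to 2) x[n] · ω_3^(nk)
where ω_3 = e^(-2πi/3)

Computing each X[k]:
X[0] = 0
X[1] = 5.1962i
X[2] = -5.1962i

X = [0, 5.1962i, -5.1962i]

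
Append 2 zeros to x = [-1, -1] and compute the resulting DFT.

Original 2-point DFT: [-2, 0]
Zero-padded 4-point DFT provides frequency interpolation.

DFT_4([x, 0, ...]) = [-2, -1+1i, 0, -1-1i]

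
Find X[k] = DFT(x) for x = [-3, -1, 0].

X[k] = Σ(n=0 to 2) x[n] · ω_3^(nk)
where ω_3 = e^(-2πi/3)

Computing each X[k]:
X[0] = -4
X[1] = -2.5000+0.8660i
X[2] = -2.5000-0.8660i

X = [-4, -2.5000+0.8660i, -2.5000-0.8660i]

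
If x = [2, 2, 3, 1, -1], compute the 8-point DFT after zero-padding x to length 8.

Original 5-point DFT: [7, -0.9271-4.0287i, 2.4271+0.1388i, 2.4271-0.1388i, -0.9271+4.0287i]
Zero-padded 8-point DFT provides frequency interpolation.

DFT_8([x, 0, ...]) = [7, 3.7071-5.1213i, -2-1i, 2.2929+0.8787i, 1, 2.2929-0.8787i, -2+1i, 3.7071+5.1213i]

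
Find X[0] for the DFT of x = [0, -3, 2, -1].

X[0] = Σ(n=0 to 3) x[n] · ω_4^0 = Σ x[n]
= (0) + (-3) + (2) + (-1)

X[0] = -2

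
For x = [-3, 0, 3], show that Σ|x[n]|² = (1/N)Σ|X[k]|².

Time domain:
Σ|x[n]|² = |-3|² + |0|² + |3|² = 18.0000

Frequency domain:
(1/3)Σ|X[k]|² = (1/3)(|0|² + |-4.5000+2.5981i|² + |-4.5000-2.5981i|²) = (1/3)·54.0000 = 18.0000

Both sides agree, confirming Parseval's theorem.

Σ|x[n]|² = (1/N)Σ|X[k]|² = 18.0000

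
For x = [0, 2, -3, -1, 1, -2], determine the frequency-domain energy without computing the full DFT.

Parseval: Σ|x[n]|² = (1/N)Σ|X[k]|², so Σ|X[k]|² = N·Σ|x[n]|² = 6·19.0000

Σ|X[k]|² = N·Σ|x[n]|² = 6·19.0000 = 114.0000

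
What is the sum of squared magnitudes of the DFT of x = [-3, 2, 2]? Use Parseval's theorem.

Parseval: Σ|x[n]|² = (1/N)Σ|X[k]|², so Σ|X[k]|² = N·Σ|x[n]|² = 3·17.0000

Σ|X[k]|² = N·Σ|x[n]|² = 3·17.0000 = 51.0000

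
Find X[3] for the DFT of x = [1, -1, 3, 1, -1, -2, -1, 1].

X[3] = Σ(n=0 to 7) x[n] · ω_8^(3n) where ω_8 = e^(-2πi/8)
= (1)·ω_8^0 + (-1)·ω_8^3 + (3)·ω_8^6 + (1)·ω_8^9 + (-1)·ω_8^12 + (-2)·ω_8^15 + (-1)·ω_8^18 + (1)·ω_8^21

X[3] = 1.2929+3.2929i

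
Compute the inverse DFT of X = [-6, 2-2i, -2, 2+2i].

x[n] = (1/4) Σ(k=0 to 3) X[k] · e^(2πikn/4)

Computing each x[n]:
x[0] = -1
x[1] = 0
x[2] = -3
x[3] = -2

x = [-1, 0, -3, -2]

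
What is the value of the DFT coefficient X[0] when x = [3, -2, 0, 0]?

X[0] = Σ(n=0 to 3) x[n] · ω_4^0 = Σ x[n]
= (3) + (-2) + (0) + (0)

X[0] = 1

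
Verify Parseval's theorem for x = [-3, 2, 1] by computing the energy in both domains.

Time domain:
Σ|x[n]|² = |-3|² + |2|² + |1|² = 14.0000

Frequency domain:
(1/3)Σ|X[k]|² = (1/3)(|0|² + |-4.5000-0.8660i|² + |-4.5000+0.8660i|²) = (1/3)·42.0000 = 14.0000

Both sides agree, confirming Parseval's theorem.

Σ|x[n]|² = (1/N)Σ|X[k]|² = 14.0000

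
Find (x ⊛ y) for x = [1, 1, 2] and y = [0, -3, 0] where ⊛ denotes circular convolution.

(x ⊛ y)[n] = Σ(m=0 to 2) x[m] · y[(n-m) mod 3]

Computing each output sample:
(x ⊛ y)[0] = -6
(x ⊛ y)[1] = -3
(x ⊛ y)[2] = -3

x ⊛ y = [-6, -3, -3]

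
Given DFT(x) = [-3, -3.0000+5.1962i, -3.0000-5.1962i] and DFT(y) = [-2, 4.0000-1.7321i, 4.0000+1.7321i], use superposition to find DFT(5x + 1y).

By linearity: DFT(5x + 1y) = 5·DFT(x) + 1·DFT(y)
= 5·[-3, -3.0000+5.1962i, -3.0000-5.1962i] + 1·[-2, 4.0000-1.7321i, 4.0000+1.7321i]

Computing element-wise:
Z[0] = 5·(-3) + 1·(-2) = -17
Z[1] = 5·(-3.0000+5.1962i) + 1·(4.0000-1.7321i) = -11.0000+24.2489i
Z[2] = 5·(-3.0000-5.1962i) + 1·(4.0000+1.7321i) = -11.0000-24.2489i

DFT(5x + 1y) = 5·X + 1·Y = [-17, -11.0000+24.2489i, -11.0000-24.2489i]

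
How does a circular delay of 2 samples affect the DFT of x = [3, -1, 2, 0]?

Time shift by 2: X_shifted[k] = ω_4^(2k) · X[k]
Shifted x = [2, 0, 3, -1]

DFT(x[n-2]) = [4, -1-1i, 6, -1+1i]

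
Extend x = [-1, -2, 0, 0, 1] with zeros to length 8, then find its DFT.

Original 5-point DFT: [-2, -1.3090+2.8532i, -0.1910+1.7634i, -0.1910-1.7634i, -1.3090-2.8532i]
Zero-padded 8-point DFT provides frequency interpolation.

DFT_8([x, 0, ...]) = [-2, -3.4142+1.4142i, 2i, -0.5858+1.4142i, 2, -0.5858-1.4142i, -2i, -3.4142-1.4142i]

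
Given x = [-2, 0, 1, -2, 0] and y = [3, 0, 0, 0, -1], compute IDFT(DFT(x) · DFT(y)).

(x ⊛ y)[n] = Σ(m=0 to 4) x[m] · y[(n-m) mod 5]

Computing each output sample:
(x ⊛ y)[0] = -6
(x ⊛ y)[1] = -1
(x ⊛ y)[2] = 5
(x ⊛ y)[3] = -6
(x ⊛ y)[4] = 2

x ⊛ y = [-6, -1, 5, -6, 2]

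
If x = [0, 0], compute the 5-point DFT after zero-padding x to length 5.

Original 2-point DFT: [0, 0]
Zero-padded 5-point DFT provides frequency interpolation.

DFT_5([x, 0, ...]) = [0, 0, 0, 0, 0]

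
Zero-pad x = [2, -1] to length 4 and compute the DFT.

Original 2-point DFT: [1, 3]
Zero-padded 4-point DFT provides frequency interpolation.

DFT_4([x, 0, ...]) = [1, 2+1i, 3, 2-1i]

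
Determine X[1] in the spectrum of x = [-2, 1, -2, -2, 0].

X[1] = Σ(n=0 to 4) x[n] · ω_5^(1n) where ω_5 = e^(-2πi/5)
= (-2)·ω_5^0 + (1)·ω_5^1 + (-2)·ω_5^2 + (-2)·ω_5^3 + (0)·ω_5^4

X[1] = 1.5451-0.9511i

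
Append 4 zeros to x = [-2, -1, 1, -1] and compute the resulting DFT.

Original 4-point DFT: [-3, -3, 1, -3]
Zero-padded 8-point DFT provides frequency interpolation.

DFT_8([x, 0, ...]) = [-3, -2.0000+0.4142i, -3, -2.0000+2.4142i, 1, -2.0000-2.4142i, -3, -2.0000-0.4142i]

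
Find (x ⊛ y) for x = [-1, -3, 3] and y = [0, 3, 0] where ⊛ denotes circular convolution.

(x ⊛ y)[n] = Σ(m=0 to 2) x[m] · y[(n-m) mod 3]

Computing each output sample:
(x ⊛ y)[0] = 9
(x ⊛ y)[1] = -3
(x ⊛ y)[2] = -9

x ⊛ y = [9, -3, -9]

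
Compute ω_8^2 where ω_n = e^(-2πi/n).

ω_8^2 = e^(-2πi·2/8)
= cos(-2π·2/8) + i·sin(-2π·2/8)
= cos(-4π/8) + i·sin(-4π/8)

ω_8^2 = cos(-4π/8) + i·sin(-4π/8) = -1i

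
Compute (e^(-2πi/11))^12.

Since ω_11^11 = 1, powers reduce modulo 11.
12 mod 11 = 1
So ω_11^12 = ω_11^1 = e^(-2πi·1/11)

ω_11^12 = ω_11^1 = 0.8413-0.5406i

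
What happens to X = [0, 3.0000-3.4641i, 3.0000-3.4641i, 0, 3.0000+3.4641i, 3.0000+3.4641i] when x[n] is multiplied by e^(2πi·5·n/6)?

Modulation property: DFT(ω_6^(-5n)·x[n]) = X[(k-5) mod 6], so circularly shift X by 5 positions.

X[k-5] = [3.0000-3.4641i, 3.0000-3.4641i, 0, 3.0000+3.4641i, 3.0000+3.4641i, 0]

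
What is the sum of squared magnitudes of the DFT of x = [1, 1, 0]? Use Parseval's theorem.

Parseval: Σ|x[n]|² = (1/N)Σ|X[k]|², so Σ|X[k]|² = N·Σ|x[n]|² = 3·2.0000

Σ|X[k]|² = N·Σ|x[n]|² = 3·2.0000 = 6.0000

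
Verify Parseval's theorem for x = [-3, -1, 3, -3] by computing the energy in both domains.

Time domain:
Σ|x[n]|² = |-3|² + |-1|² + |3|² + |-3|² = 28.0000

Frequency domain:
(1/4)Σ|X[k]|² = (1/4)(|-4|² + |-6-2i|² + |4|² + |-6+2i|²) = (1/4)·112.0000 = 28.0000

Both sides agree, confirming Parseval's theorem.

Σ|x[n]|² = (1/N)Σ|X[k]|² = 28.0000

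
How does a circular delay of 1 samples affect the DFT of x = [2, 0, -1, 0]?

Time shift by 1: X_shifted[k] = ω_4^(1k) · X[k]
Shifted x = [0, 2, 0, -1]

DFT(x[n-1]) = [1, -3i, -1, 3i]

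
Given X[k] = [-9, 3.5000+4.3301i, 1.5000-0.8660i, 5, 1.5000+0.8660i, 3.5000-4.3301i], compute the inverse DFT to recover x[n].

x[n] = (1/6) Σ(k=0 to 5) X[k] · e^(2πikn/6)

Computing each x[n]:
x[0] = 1
x[1] = -3
x[2] = -3
x[3] = -3
x[4] = 0
x[5] = -1

x = [1, -3, -3, -3, 0, -1]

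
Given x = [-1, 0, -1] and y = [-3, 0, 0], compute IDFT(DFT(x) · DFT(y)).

(x ⊛ y)[n] = Σ(m=0 to 2) x[m] · y[(n-m) mod 3]

Computing each output sample:
(x ⊛ y)[0] = 3
(x ⊛ y)[1] = 0
(x ⊛ y)[2] = 3

x ⊛ y = [3, 0, 3]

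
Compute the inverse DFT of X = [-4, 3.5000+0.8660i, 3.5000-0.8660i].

x[n] = (1/3) Σ(k=0 to 2) X[k] · e^(2πikn/3)

Computing each x[n]:
x[0] = 1
x[1] = -3
x[2] = -2

x = [1, -3, -2]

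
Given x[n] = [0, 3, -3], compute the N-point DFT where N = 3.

X[k] = Σ(n=0 to 2) x[n] · ω_3^(nk)
where ω_3 = e^(-2πi/3)

Computing each X[k]:
X[0] = 0
X[1] = -5.1962i
X[2] = 5.1962i

X = [0, -5.1962i, 5.1962i]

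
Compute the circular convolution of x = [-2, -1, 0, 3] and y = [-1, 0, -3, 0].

(x ⊛ y)[n] = Σ(m=0 to 3) x[m] · y[(n-m) mod 4]

Computing each output sample:
(x ⊛ y)[0] = 2
(x ⊛ y)[1] = -8
(x ⊛ y)[2] = 6
(x ⊛ y)[3] = 0

x ⊛ y = [2, -8, 6, 0]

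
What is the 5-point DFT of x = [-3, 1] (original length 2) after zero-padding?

Original 2-point DFT: [-2, -4]
Zero-padded 5-point DFT provides frequency interpolation.

DFT_5([x, 0, ...]) = [-2, -2.6910-0.9511i, -3.8090-0.5878i, -3.8090+0.5878i, -2.6910+0.9511i]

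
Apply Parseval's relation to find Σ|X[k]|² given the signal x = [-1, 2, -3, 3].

Parseval: Σ|x[n]|² = (1/N)Σ|X[k]|², so Σ|X[k]|² = N·Σ|x[n]|² = 4·23.0000

Σ|X[k]|² = N·Σ|x[n]|² = 4·23.0000 = 92.0000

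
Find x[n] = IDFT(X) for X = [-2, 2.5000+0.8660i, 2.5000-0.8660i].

x[n] = (1/3) Σ(k=0 to 2) X[k] · e^(2πikn/3)

Computing each x[n]:
x[0] = 1
x[1] = -2
x[2] = -1

x = [1, -2, -1]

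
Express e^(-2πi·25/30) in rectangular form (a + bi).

ω_30^25 = e^(-2πi·25/30)
= cos(-2π·25/30) + i·sin(-2π·25/30)
= cos(-50π/30) + i·sin(-50π/30)

ω_30^25 = cos(-50π/30) + i·sin(-50π/30) = 0.5000+0.8660i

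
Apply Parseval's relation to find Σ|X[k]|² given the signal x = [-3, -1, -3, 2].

Parseval: Σ|x[n]|² = (1/N)Σ|X[k]|², so Σ|X[k]|² = N·Σ|x[n]|² = 4·23.0000

Σ|X[k]|² = N·Σ|x[n]|² = 4·23.0000 = 92.0000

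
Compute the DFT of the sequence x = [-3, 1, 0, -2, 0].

X[k] = Σ(n=0 to 4) x[n] · ω_5^(nk)
where ω_5 = e^(-2πi/5)

Computing each X[k]:
X[0] = -4
X[1] = -1.0729-2.1266i
X[2] = -4.4271+1.3143i
X[3] = -4.4271-1.3143i
X[4] = -1.0729+2.1266i

X = [-4, -1.0729-2.1266i, -4.4271+1.3143i, -4.4271-1.3143i, -1.0729+2.1266i]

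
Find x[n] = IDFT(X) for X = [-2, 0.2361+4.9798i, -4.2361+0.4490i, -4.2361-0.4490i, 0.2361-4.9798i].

x[n] = (1/5) Σ(k=0 to 4) X[k] · e^(2πikn/5)

Computing each x[n]:
x[0] = -2
x[1] = -1
x[2] = -2
x[3] = 0
x[4] = 3

x = [-2, -1, -2, 0, 3]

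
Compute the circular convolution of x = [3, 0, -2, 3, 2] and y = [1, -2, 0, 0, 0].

(x ⊛ y)[n] = Σ(m=0 to 4) x[m] · y[(n-m) mod 5]

Computing each output sample:
(x ⊛ y)[0] = -1
(x ⊛ y)[1] = -6
(x ⊛ y)[2] = -2
(x ⊛ y)[3] = 7
(x ⊛ y)[4] = -4

x ⊛ y = [-1, -6, -2, 7, -4]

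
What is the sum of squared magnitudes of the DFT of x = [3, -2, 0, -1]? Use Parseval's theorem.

Parseval: Σ|x[n]|² = (1/N)Σ|X[k]|², so Σ|X[k]|² = N·Σ|x[n]|² = 4·14.0000

Σ|X[k]|² = N·Σ|x[n]|² = 4·14.0000 = 56.0000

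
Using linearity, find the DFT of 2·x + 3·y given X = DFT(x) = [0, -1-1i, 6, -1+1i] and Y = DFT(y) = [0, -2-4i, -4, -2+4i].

By linearity: DFT(2x + 3y) = 2·DFT(x) + 3·DFT(y)
= 2·[0, -1-1i, 6, -1+1i] + 3·[0, -2-4i, -4, -2+4i]

Computing element-wise:
Z[0] = 2·(0) + 3·(0) = 0
Z[1] = 2·(-1-1i) + 3·(-2-4i) = -8-14i
Z[2] = 2·(6) + 3·(-4) = 0
Z[3] = 2·(-1+1i) + 3·(-2+4i) = -8+14i

DFT(2x + 3y) = 2·X + 3·Y = [0, -8-14i, 0, -8+14i]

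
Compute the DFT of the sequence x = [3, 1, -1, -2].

X[k] = Σ(n=0 to 3) x[n] · ω_4^(nk)
where ω_4 = e^(-2πi/4)

Computing each X[k]:
X[0] = 1
X[1] = 4-3i
X[2] = 3
X[3] = 4+3i

X = [1, 4-3i, 3, 4+3i]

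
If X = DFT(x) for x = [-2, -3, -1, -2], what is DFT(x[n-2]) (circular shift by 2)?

Time shift by 2: X_shifted[k] = ω_4^(2k) · X[k]
Shifted x = [-1, -2, -2, -3]

DFT(x[n-2]) = [-8, 1-1i, 2, 1+1i]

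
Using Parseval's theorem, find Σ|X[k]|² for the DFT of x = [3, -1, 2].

Parseval: Σ|x[n]|² = (1/N)Σ|X[k]|², so Σ|X[k]|² = N·Σ|x[n]|² = 3·14.0000

Σ|X[k]|² = N·Σ|x[n]|² = 3·14.0000 = 42.0000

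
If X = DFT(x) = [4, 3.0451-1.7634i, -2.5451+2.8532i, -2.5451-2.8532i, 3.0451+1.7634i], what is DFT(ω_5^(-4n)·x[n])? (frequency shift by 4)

Modulation property: DFT(ω_5^(-4n)·x[n]) = X[(k-4) mod 5], so circularly shift X by 4 positions.

X[k-4] = [3.0451-1.7634i, -2.5451+2.8532i, -2.5451-2.8532i, 3.0451+1.7634i, 4]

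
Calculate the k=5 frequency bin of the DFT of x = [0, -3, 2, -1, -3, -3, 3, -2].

X[5] = Σ(n=0 to 7) x[n] · ω_8^(5n) where ω_8 = e^(-2πi/8)
= (0)·ω_8^0 + (-3)·ω_8^5 + (2)·ω_8^10 + (-1)·ω_8^15 + (-3)·ω_8^20 + (-3)·ω_8^25 + (3)·ω_8^30 + (-2)·ω_8^35

X[5] = 3.7071+1.7071i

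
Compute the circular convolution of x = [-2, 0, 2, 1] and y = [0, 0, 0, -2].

(x ⊛ y)[n] = Σ(m=0 to 3) x[m] · y[(n-m) mod 4]

Computing each output sample:
(x ⊛ y)[0] = 0
(x ⊛ y)[1] = -4
(x ⊛ y)[2] = -2
(x ⊛ y)[3] = 4

x ⊛ y = [0, -4, -2, 4]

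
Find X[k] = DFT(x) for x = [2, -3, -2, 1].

X[k] = Σ(n=0 to 3) x[n] · ω_4^(nk)
where ω_4 = e^(-2πi/4)

Computing each X[k]:
X[0] = -2
X[1] = 4+4i
X[2] = 2
X[3] = 4-4i

X = [-2, 4+4i, 2, 4-4i]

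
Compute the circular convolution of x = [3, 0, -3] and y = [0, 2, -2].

(x ⊛ y)[n] = Σ(m=0 to 2) x[m] · y[(n-m) mod 3]

Computing each output sample:
(x ⊛ y)[0] = -6
(x ⊛ y)[1] = 12
(x ⊛ y)[2] = -6

x ⊛ y = [-6, 12, -6]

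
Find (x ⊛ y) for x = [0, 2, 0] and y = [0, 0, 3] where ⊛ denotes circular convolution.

(x ⊛ y)[n] = Σ(m=0 to 2) x[m] · y[(n-m) mod 3]

Computing each output sample:
(x ⊛ y)[0] = 6
(x ⊛ y)[1] = 0
(x ⊛ y)[2] = 0

x ⊛ y = [6, 0, 0]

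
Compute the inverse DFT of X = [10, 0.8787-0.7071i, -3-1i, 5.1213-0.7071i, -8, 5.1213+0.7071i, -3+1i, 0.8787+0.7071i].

x[n] = (1/8) Σ(k=0 to 7) X[k] · e^(2πikn/8)

Computing each x[n]:
x[0] = 1
x[1] = 2
x[2] = 1
x[3] = 3
x[4] = -2
x[5] = 3
x[6] = 1
x[7] = 1

x = [1, 2, 1, 3, -2, 3, 1, 1]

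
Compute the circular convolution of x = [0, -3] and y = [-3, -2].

(x ⊛ y)[n] = Σ(m=0 to 1) x[m] · y[(n-m) mod 2]

Computing each output sample:
(x ⊛ y)[0] = 6
(x ⊛ y)[1] = 9

x ⊛ y = [6, 9]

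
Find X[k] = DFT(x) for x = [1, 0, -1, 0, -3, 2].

X[k] = Σ(n=0 to 5) x[n] · ω_6^(nk)
where ω_6 = e^(-2πi/6)

Computing each X[k]:
X[0] = -1
X[1] = 4
X[2] = 2.0000+3.4641i
X[3] = -5
X[4] = 2.0000-3.4641i
X[5] = 4

X = [-1, 4, 2.0000+3.4641i, -5, 2.0000-3.4641i, 4]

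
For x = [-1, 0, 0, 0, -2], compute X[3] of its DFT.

X[3] = Σ(n=0 to 4) x[n] · ω_5^(3n) where ω_5 = e^(-2πi/5)
= (-1)·ω_5^0 + (0)·ω_5^3 + (0)·ω_5^6 + (0)·ω_5^9 + (-2)·ω_5^12

X[3] = 0.6180+1.1756i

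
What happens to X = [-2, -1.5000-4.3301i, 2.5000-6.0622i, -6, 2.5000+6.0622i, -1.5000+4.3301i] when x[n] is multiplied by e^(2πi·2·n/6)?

Modulation property: DFT(ω_6^(-2n)·x[n]) = X[(k-2) mod 6], so circularly shift X by 2 positions.

X[k-2] = [2.5000+6.0622i, -1.5000+4.3301i, -2, -1.5000-4.3301i, 2.5000-6.0622i, -6]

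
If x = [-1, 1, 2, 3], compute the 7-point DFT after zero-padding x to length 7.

Original 4-point DFT: [5, -3+2i, -3, -3-2i]
Zero-padded 7-point DFT provides frequency interpolation.

DFT_7([x, 0, ...]) = [5, -3.5245-4.0333i, -1.1540+2.2383i, -1.3216-1.7950i, -1.3216+1.7950i, -1.1540-2.2383i, -3.5245+4.0333i]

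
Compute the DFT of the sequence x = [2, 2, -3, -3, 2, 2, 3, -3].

X[k] = Σ(n=0 to 7) x[n] · ω_8^(nk)
where ω_8 = e^(-2πi/8)

Computing each X[k]:
X[0] = 2
X[1] = 6i
X[2] = 4-10i
X[3] = -6i
X[4] = 6
X[5] = 6i
X[6] = 4+10i
X[7] = -6i

X = [2, 6i, 4-10i, -6i, 6, 6i, 4+10i, -6i]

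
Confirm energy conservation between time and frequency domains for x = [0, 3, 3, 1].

Time domain:
Σ|x[n]|² = |0|² + |3|² + |3|² + |1|² = 19.0000

Frequency domain:
(1/4)Σ|X[k]|² = (1/4)(|7|² + |-3-2i|² + |-1|² + |-3+2i|²) = (1/4)·76.0000 = 19.0000

Both sides agree, confirming Parseval's theorem.

Σ|x[n]|² = (1/N)Σ|X[k]|² = 19.0000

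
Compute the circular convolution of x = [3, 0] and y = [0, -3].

(x ⊛ y)[n] = Σ(m=0 to 1) x[m] · y[(n-m) mod 2]

Computing each output sample:
(x ⊛ y)[0] = 0
(x ⊛ y)[1] = -9

x ⊛ y = [0, -9]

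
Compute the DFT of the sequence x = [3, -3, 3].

X[k] = Σ(n=0 to 2) x[n] · ω_3^(nk)
where ω_3 = e^(-2πi/3)

Computing each X[k]:
X[0] = 3
X[1] = 3.0000+5.1962i
X[2] = 3.0000-5.1962i

X = [3, 3.0000+5.1962i, 3.0000-5.1962i]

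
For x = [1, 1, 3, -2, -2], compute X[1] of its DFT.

X[1] = Σ(n=0 to 4) x[n] · ω_5^(1n) where ω_5 = e^(-2πi/5)
= (1)·ω_5^0 + (1)·ω_5^1 + (3)·ω_5^2 + (-2)·ω_5^3 + (-2)·ω_5^4

X[1] = -0.1180-5.7921i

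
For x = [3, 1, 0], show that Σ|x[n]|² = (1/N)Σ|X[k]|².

Time domain:
Σ|x[n]|² = |3|² + |1|² + |0|² = 10.0000

Frequency domain:
(1/3)Σ|X[k]|² = (1/3)(|4|² + |2.5000-0.8660i|² + |2.5000+0.8660i|²) = (1/3)·30.0000 = 10.0000

Both sides agree, confirming Parseval's theorem.

Σ|x[n]|² = (1/N)Σ|X[k]|² = 10.0000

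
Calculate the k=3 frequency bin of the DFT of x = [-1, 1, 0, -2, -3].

X[3] = Σ(n=0 to 4) x[n] · ω_5^(3n) where ω_5 = e^(-2πi/5)
= (-1)·ω_5^0 + (1)·ω_5^3 + (0)·ω_5^6 + (-2)·ω_5^9 + (-3)·ω_5^12

X[3] = 0.4490i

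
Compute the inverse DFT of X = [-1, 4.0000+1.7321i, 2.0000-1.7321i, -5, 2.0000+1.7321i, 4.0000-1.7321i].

x[n] = (1/6) Σ(k=0 to 5) X[k] · e^(2πikn/6)

Computing each x[n]:
x[0] = 1
x[1] = 1
x[2] = -3
x[3] = 0
x[4] = -1
x[5] = 1

x = [1, 1, -3, 0, -1, 1]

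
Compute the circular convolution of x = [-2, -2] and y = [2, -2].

(x ⊛ y)[n] = Σ(m=0 to 1) x[m] · y[(n-m) mod 2]

Computing each output sample:
(x ⊛ y)[0] = 0
(x ⊛ y)[1] = 0

x ⊛ y = [0, 0]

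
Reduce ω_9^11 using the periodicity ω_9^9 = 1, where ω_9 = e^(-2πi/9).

Since ω_9^9 = 1, powers reduce modulo 9.
11 mod 9 = 2
So ω_9^11 = ω_9^2 = e^(-2πi·2/9)

ω_9^11 = ω_9^2 = 0.1736-0.9848i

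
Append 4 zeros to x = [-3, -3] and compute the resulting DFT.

Original 2-point DFT: [-6, 0]
Zero-padded 6-point DFT provides frequency interpolation.

DFT_6([x, 0, ...]) = [-6, -4.5000+2.5981i, -1.5000+2.5981i, 0, -1.5000-2.5981i, -4.5000-2.5981i]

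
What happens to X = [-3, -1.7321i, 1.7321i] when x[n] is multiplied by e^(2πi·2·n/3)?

Modulation property: DFT(ω_3^(-2n)·x[n]) = X[(k-2) mod 3], so circularly shift X by 2 positions.

X[k-2] = [-1.7321i, 1.7321i, -3]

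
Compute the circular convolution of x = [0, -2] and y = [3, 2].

(x ⊛ y)[n] = Σ(m=0 to 1) x[m] · y[(n-m) mod 2]

Computing each output sample:
(x ⊛ y)[0] = -4
(x ⊛ y)[1] = -6

x ⊛ y = [-4, -6]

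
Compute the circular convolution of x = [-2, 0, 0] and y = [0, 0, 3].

(x ⊛ y)[n] = Σ(m=0 to 2) x[m] · y[(n-m) mod 3]

Computing each output sample:
(x ⊛ y)[0] = 0
(x ⊛ y)[1] = 0
(x ⊛ y)[2] = -6

x ⊛ y = [0, 0, -6]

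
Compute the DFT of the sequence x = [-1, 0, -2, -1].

X[k] = Σ(n=0 to 3) x[n] · ω_4^(nk)
where ω_4 = e^(-2πi/4)

Computing each X[k]:
X[0] = -4
X[1] = 1-1i
X[2] = -2
X[3] = 1+1i

X = [-4, 1-1i, -2, 1+1i]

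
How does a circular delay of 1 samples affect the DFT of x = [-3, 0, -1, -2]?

Time shift by 1: X_shifted[k] = ω_4^(1k) · X[k]
Shifted x = [-2, -3, 0, -1]

DFT(x[n-1]) = [-6, -2+2i, 2, -2-2i]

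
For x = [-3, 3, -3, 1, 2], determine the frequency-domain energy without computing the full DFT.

Parseval: Σ|x[n]|² = (1/N)Σ|X[k]|², so Σ|X[k]|² = N·Σ|x[n]|² = 5·32.0000

Σ|X[k]|² = N·Σ|x[n]|² = 5·32.0000 = 160.0000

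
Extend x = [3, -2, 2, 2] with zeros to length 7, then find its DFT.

Original 4-point DFT: [5, 1+4i, 5, 1-4i]
Zero-padded 7-point DFT provides frequency interpolation.

DFT_7([x, 0, ...]) = [5, -0.4940-1.2540i, 2.8901+4.3813i, 5.6039+0.4816i, 5.6039-0.4816i, 2.8901-4.3813i, -0.4940+1.2540i]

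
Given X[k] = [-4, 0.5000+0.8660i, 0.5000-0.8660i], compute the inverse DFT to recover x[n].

x[n] = (1/3) Σ(k=0 to 2) X[k] · e^(2πikn/3)

Computing each x[n]:
x[0] = -1
x[1] = -2
x[2] = -1

x = [-1, -2, -1]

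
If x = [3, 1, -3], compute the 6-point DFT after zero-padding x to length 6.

Original 3-point DFT: [1, 4.0000-3.4641i, 4.0000+3.4641i]
Zero-padded 6-point DFT provides frequency interpolation.

DFT_6([x, 0, ...]) = [1, 5.0000+1.7321i, 4.0000-3.4641i, -1, 4.0000+3.4641i, 5.0000-1.7321i]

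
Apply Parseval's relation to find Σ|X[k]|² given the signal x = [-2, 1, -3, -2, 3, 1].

Parseval: Σ|x[n]|² = (1/N)Σ|X[k]|², so Σ|X[k]|² = N·Σ|x[n]|² = 6·28.0000

Σ|X[k]|² = N·Σ|x[n]|² = 6·28.0000 = 168.0000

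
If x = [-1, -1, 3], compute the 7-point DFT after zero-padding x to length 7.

Original 3-point DFT: [1, -2.0000+3.4641i, -2.0000-3.4641i]
Zero-padded 7-point DFT provides frequency interpolation.

DFT_7([x, 0, ...]) = [1, -2.2911-2.1430i, -3.4804+2.2766i, 1.7714+2.7794i, 1.7714-2.7794i, -3.4804-2.2766i, -2.2911+2.1430i]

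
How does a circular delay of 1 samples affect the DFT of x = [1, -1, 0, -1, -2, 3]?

Time shift by 1: X_shifted[k] = ω_6^(1k) · X[k]
Shifted x = [3, 1, -1, 0, -1, -2]

DFT(x[n-1]) = [0, 3.5000-2.5981i, 4.5000-2.5981i, 2, 4.5000+2.5981i, 3.5000+2.5981i]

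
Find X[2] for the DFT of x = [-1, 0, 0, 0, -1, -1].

X[2] = Σ(n=0 to 5) x[n] · ω_6^(2n) where ω_6 = e^(-2πi/6)
= (-1)·ω_6^0 + (0)·ω_6^2 + (0)·ω_6^4 + (0)·ω_6^6 + (-1)·ω_6^8 + (-1)·ω_6^10

X[2] = 0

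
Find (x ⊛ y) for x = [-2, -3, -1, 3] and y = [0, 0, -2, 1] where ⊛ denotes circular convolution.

(x ⊛ y)[n] = Σ(m=0 to 3) x[m] · y[(n-m) mod 4]

Computing each output sample:
(x ⊛ y)[0] = -1
(x ⊛ y)[1] = -7
(x ⊛ y)[2] = 7
(x ⊛ y)[3] = 4

x ⊛ y = [-1, -7, 7, 4]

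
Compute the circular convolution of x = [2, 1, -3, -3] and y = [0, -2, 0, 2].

(x ⊛ y)[n] = Σ(m=0 to 3) x[m] · y[(n-m) mod 4]

Computing each output sample:
(x ⊛ y)[0] = 8
(x ⊛ y)[1] = -10
(x ⊛ y)[2] = -8
(x ⊛ y)[3] = 10

x ⊛ y = [8, -10, -8, 10]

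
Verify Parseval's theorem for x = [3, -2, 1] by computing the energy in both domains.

Time domain:
Σ|x[n]|² = |3|² + |-2|² + |1|² = 14.0000

Frequency domain:
(1/3)Σ|X[k]|² = (1/3)(|2|² + |3.5000+2.5981i|² + |3.5000-2.5981i|²) = (1/3)·42.0000 = 14.0000

Both sides agree, confirming Parseval's theorem.

Σ|x[n]|² = (1/N)Σ|X[k]|² = 14.0000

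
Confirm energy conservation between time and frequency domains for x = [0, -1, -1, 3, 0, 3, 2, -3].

Time domain:
Σ|x[n]|² = |0|² + |-1|² + |-1|² + |3|² + |0|² + |3|² + |2|² + |-3|² = 33.0000

Frequency domain:
(1/8)Σ|X[k]|² = (1/8)(|3|² + |-7.0711+1.5858i|² + |-1-2i|² + |7.0711-4.4142i|² + |-1|² + |7.0711+4.4142i|² + |-1+2i|² + |-7.0711-1.5858i|²) = (1/8)·264.0000 = 33.0000

Both sides agree, confirming Parseval's theorem.

Σ|x[n]|² = (1/N)Σ|X[k]|² = 33.0000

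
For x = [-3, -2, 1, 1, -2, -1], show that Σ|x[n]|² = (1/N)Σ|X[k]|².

Time domain:
Σ|x[n]|² = |-3|² + |-2|² + |1|² + |1|² + |-2|² + |-1|² = 20.0000

Frequency domain:
(1/6)Σ|X[k]|² = (1/6)(|-6|² + |-5.0000-1.7321i|² + |3.4641i|² + |-2|² + |-3.4641i|² + |-5.0000+1.7321i|²) = (1/6)·120.0000 = 20.0000

Both sides agree, confirming Parseval's theorem.

Σ|x[n]|² = (1/N)Σ|X[k]|² = 20.0000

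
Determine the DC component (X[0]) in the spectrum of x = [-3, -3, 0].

X[0] = Σ(n=0 to 2) x[n] · ω_3^0 = Σ x[n]
= (-3) + (-3) + (0)

X[0] = -6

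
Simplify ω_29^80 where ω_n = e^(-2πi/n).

Since ω_29^29 = 1, powers reduce modulo 29.
80 mod 29 = 22
So ω_29^80 = ω_29^22 = e^(-2πi·22/29)

ω_29^80 = ω_29^22 = 0.0541+0.9985i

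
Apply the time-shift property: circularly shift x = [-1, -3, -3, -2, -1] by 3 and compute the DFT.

Time shift by 3: X_shifted[k] = ω_5^(3k) · X[k]
Shifted x = [-3, -2, -1, -1, -3]

DFT(x[n-3]) = [-10, -2.9271-0.9511i, 0.4271-0.5878i, 0.4271+0.5878i, -2.9271+0.9511i]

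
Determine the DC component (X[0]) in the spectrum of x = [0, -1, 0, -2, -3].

X[0] = Σ(n=0 to 4) x[n] · ω_5^0 = Σ x[n]
= (0) + (-1) + (0) + (-2) + (-3)

X[0] = -6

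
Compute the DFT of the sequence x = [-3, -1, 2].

X[k] = Σ(n=0 to 2) x[n] · ω_3^(nk)
where ω_3 = e^(-2πi/3)

Computing each X[k]:
X[0] = -2
X[1] = -3.5000+2.5981i
X[2] = -3.5000-2.5981i

X = [-2, -3.5000+2.5981i, -3.5000-2.5981i]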